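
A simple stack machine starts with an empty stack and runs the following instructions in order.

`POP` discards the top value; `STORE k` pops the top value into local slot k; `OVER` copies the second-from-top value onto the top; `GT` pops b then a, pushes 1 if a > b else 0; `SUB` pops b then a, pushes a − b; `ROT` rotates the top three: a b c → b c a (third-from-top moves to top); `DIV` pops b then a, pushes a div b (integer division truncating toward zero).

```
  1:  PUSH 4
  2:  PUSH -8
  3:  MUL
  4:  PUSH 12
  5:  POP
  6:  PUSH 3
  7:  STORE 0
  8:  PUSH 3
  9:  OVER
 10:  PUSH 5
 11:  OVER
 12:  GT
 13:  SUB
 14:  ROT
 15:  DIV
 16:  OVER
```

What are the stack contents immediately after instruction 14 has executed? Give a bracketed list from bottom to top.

PUSH 4  -> [4]
PUSH -8 -> [4, -8]
MUL     -> [-32]
PUSH 12 -> [-32, 12]
POP     -> [-32]
PUSH 3  -> [-32, 3]
STORE 0 -> [-32]
PUSH 3  -> [-32, 3]
OVER    -> [-32, 3, -32]
PUSH 5  -> [-32, 3, -32, 5]
OVER    -> [-32, 3, -32, 5, -32]
GT      -> [-32, 3, -32, 1]
SUB     -> [-32, 3, -33]
ROT     -> [3, -33, -32]

[3, -33, -32]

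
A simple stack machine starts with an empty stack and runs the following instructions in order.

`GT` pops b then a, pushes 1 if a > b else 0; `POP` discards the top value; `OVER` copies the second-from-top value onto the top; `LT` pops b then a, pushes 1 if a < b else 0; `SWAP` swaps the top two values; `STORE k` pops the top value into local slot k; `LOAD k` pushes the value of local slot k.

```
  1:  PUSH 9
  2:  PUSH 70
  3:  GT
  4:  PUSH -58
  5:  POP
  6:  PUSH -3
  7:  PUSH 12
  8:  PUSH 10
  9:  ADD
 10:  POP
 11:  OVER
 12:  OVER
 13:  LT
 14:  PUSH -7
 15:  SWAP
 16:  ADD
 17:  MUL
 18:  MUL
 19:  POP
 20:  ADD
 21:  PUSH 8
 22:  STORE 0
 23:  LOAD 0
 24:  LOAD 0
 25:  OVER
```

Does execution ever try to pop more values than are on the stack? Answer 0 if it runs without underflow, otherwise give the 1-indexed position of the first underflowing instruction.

20

PUSH 9   -> 9
PUSH 70  -> 9 70
GT       -> 0
PUSH -58 -> 0 -58
POP      -> 0
PUSH -3  -> 0 -3
PUSH 12  -> 0 -3 12
PUSH 10  -> 0 -3 12 10
ADD      -> 0 -3 22
POP      -> 0 -3
OVER     -> 0 -3 0
OVER     -> 0 -3 0 -3
LT       -> 0 -3 0
PUSH -7  -> 0 -3 0 -7
SWAP     -> 0 -3 -7 0
ADD      -> 0 -3 -7
MUL      -> 0 21
MUL      -> 0
POP      -> (empty)
ADD  — needs 2 operands, stack has 0 → underflow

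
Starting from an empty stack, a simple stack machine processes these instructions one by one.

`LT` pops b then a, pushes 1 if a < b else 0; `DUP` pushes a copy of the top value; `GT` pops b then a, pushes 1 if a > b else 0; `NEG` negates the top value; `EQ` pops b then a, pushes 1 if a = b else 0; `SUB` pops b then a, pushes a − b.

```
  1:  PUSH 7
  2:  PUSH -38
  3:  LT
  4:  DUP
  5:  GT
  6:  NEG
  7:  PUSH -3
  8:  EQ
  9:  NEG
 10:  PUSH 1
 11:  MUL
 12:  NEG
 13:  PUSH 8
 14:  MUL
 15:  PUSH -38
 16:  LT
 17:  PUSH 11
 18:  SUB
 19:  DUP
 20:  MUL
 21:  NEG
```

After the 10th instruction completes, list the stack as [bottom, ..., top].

PUSH 7   → 7
PUSH -38 → 7 -38
LT       → 0
DUP      → 0 0
GT       → 0
NEG      → 0
PUSH -3  → 0 -3
EQ       → 0
NEG      → 0
PUSH 1   → 0 1

[0, 1]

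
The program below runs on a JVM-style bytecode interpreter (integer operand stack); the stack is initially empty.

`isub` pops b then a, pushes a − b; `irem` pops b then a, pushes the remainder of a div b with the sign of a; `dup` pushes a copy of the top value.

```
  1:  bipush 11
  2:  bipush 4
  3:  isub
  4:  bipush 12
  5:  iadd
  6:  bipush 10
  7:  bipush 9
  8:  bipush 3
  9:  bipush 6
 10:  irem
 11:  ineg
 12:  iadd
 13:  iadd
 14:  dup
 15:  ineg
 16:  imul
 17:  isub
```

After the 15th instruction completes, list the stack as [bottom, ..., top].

bipush 11 → 11
bipush 4  → 11 4
isub      → 7
bipush 12 → 7 12
iadd      → 19
bipush 10 → 19 10
bipush 9  → 19 10 9
bipush 3  → 19 10 9 3
bipush 6  → 19 10 9 3 6
irem      → 19 10 9 3
ineg      → 19 10 9 -3
iadd      → 19 10 6
iadd      → 19 16
dup       → 19 16 16
ineg      → 19 16 -16

[19, 16, -16]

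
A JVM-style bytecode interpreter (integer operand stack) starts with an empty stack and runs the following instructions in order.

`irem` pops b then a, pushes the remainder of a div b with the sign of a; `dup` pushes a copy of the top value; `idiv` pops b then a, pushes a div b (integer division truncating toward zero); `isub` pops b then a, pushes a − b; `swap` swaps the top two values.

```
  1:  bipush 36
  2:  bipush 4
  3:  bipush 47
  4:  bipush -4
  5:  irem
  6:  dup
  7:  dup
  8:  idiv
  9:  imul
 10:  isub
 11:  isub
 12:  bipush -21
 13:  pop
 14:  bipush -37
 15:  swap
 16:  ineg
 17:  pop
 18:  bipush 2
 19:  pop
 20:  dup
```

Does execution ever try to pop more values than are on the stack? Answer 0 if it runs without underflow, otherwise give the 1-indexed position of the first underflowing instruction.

0

bipush 36  → [36]
bipush 4   → [36, 4]
bipush 47  → [36, 4, 47]
bipush -4  → [36, 4, 47, -4]
irem       → [36, 4, 3]
dup        → [36, 4, 3, 3]
dup        → [36, 4, 3, 3, 3]
idiv       → [36, 4, 3, 1]
imul       → [36, 4, 3]
isub       → [36, 1]
isub       → [35]
bipush -21 → [35, -21]
pop        → [35]
bipush -37 → [35, -37]
swap       → [-37, 35]
ineg       → [-37, -35]
pop        → [-37]
bipush 2   → [-37, 2]
pop        → [-37]
dup        → [-37, -37]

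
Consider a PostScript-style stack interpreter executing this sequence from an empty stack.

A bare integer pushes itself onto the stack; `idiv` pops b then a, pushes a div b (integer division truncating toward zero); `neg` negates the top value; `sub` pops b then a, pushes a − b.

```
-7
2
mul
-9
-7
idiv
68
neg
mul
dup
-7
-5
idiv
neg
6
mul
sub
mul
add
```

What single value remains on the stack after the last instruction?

4202

-7   -> -7
2    -> -7 2
mul  -> -14
-9   -> -14 -9
-7   -> -14 -9 -7
idiv -> -14 1
68   -> -14 1 68
neg  -> -14 1 -68
mul  -> -14 -68
dup  -> -14 -68 -68
-7   -> -14 -68 -68 -7
-5   -> -14 -68 -68 -7 -5
idiv -> -14 -68 -68 1
neg  -> -14 -68 -68 -1
6    -> -14 -68 -68 -1 6
mul  -> -14 -68 -68 -6
sub  -> -14 -68 -62
mul  -> -14 4216
add  -> 4202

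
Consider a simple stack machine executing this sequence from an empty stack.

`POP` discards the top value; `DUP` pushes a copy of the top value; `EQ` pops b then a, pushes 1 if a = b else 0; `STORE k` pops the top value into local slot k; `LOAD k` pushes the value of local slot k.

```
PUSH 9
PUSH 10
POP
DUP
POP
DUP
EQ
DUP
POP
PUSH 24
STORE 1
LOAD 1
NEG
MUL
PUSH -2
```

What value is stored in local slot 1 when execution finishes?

24

PUSH 9  → 9
PUSH 10 → 9 10
POP     → 9
DUP     → 9 9
POP     → 9
DUP     → 9 9
EQ      → 1
DUP     → 1 1
POP     → 1
PUSH 24 → 1 24
STORE 1 → 1
LOAD 1  → 1 24
NEG     → 1 -24
MUL     → -24
PUSH -2 → -24 -2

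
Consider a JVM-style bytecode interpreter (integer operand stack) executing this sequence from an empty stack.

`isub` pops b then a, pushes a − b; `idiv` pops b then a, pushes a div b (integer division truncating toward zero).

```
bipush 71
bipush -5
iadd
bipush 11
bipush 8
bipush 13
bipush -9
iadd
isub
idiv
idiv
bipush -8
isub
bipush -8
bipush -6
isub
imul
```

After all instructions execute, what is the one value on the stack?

-82

bipush 71 → 71
bipush -5 → 71 -5
iadd      → 66
bipush 11 → 66 11
bipush 8  → 66 11 8
bipush 13 → 66 11 8 13
bipush -9 → 66 11 8 13 -9
iadd      → 66 11 8 4
isub      → 66 11 4
idiv      → 66 2
idiv      → 33
bipush -8 → 33 -8
isub      → 41
bipush -8 → 41 -8
bipush -6 → 41 -8 -6
isub      → 41 -2
imul      → -82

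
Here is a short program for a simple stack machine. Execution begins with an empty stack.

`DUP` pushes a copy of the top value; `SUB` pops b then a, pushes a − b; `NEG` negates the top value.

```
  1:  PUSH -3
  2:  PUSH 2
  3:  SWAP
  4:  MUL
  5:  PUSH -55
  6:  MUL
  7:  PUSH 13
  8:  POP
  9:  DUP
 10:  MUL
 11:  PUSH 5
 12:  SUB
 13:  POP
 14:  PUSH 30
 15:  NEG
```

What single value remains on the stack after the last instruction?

-30

PUSH -3  : -3
PUSH 2   : -3 2
SWAP     : 2 -3
MUL      : -6
PUSH -55 : -6 -55
MUL      : 330
PUSH 13  : 330 13
POP      : 330
DUP      : 330 330
MUL      : 108900
PUSH 5   : 108900 5
SUB      : 108895
POP      : (empty)
PUSH 30  : 30
NEG      : -30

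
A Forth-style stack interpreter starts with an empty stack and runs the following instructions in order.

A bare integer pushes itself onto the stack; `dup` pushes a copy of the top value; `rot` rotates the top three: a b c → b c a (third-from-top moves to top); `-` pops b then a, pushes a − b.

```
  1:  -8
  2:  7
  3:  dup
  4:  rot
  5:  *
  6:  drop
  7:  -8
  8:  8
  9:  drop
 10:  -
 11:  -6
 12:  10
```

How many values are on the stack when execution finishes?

-8   : [-8]
7    : [-8, 7]
dup  : [-8, 7, 7]
rot  : [7, 7, -8]
*    : [7, -56]
drop : [7]
-8   : [7, -8]
8    : [7, -8, 8]
drop : [7, -8]
-    : [15]
-6   : [15, -6]
10   : [15, -6, 10]

3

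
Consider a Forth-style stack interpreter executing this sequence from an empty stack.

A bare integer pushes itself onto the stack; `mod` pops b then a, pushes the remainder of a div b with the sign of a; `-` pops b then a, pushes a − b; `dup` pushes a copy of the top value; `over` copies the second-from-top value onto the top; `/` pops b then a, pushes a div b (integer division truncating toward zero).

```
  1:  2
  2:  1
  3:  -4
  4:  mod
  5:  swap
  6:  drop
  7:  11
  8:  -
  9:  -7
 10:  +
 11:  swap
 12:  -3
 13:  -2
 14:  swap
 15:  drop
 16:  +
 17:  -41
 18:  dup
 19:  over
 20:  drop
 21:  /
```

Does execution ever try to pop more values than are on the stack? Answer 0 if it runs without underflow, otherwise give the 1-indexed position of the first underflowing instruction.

11

2     [2]
1     [2, 1]
-4    [2, 1, -4]
mod   [2, 1]
swap  [1, 2]
drop  [1]
11    [1, 11]
-     [-10]
-7    [-10, -7]
+     [-17]
swap  — needs 2 operands, stack has 1 → underflow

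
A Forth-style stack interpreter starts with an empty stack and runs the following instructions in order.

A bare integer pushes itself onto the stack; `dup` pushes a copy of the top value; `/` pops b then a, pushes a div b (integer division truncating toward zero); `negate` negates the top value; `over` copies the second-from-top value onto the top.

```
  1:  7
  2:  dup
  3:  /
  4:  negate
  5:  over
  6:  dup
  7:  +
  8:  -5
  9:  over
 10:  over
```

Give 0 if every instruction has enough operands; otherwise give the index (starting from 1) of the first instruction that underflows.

5

7       [7]
dup     [7, 7]
/       [1]
negate  [-1]
over  — needs 2 operands, stack has 1 → underflow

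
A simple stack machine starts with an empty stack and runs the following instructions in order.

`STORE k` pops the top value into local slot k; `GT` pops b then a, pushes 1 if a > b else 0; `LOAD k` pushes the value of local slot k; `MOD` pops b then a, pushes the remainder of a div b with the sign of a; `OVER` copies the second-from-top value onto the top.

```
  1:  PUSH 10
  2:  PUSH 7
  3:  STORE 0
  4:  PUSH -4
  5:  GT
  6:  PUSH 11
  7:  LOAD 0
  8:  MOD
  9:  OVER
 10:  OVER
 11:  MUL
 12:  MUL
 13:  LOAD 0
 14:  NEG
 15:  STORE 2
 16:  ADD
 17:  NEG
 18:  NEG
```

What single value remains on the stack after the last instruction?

PUSH 10  [10]
PUSH 7   [10, 7]
STORE 0  [10]
PUSH -4  [10, -4]
GT       [1]
PUSH 11  [1, 11]
LOAD 0   [1, 11, 7]
MOD      [1, 4]
OVER     [1, 4, 1]
OVER     [1, 4, 1, 4]
MUL      [1, 4, 4]
MUL      [1, 16]
LOAD 0   [1, 16, 7]
NEG      [1, 16, -7]
STORE 2  [1, 16]
ADD      [17]
NEG      [-17]
NEG      [17]

17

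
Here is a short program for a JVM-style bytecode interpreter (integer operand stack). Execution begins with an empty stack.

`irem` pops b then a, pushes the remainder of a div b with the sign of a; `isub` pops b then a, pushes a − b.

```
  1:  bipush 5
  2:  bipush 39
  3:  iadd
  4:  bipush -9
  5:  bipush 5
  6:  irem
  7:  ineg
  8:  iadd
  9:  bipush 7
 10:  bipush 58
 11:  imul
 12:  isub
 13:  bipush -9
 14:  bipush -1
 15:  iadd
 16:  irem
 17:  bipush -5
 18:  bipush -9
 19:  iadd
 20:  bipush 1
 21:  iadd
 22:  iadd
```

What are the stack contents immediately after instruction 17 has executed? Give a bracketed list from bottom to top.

bipush 5   [5]
bipush 39  [5, 39]
iadd       [44]
bipush -9  [44, -9]
bipush 5   [44, -9, 5]
irem       [44, -4]
ineg       [44, 4]
iadd       [48]
bipush 7   [48, 7]
bipush 58  [48, 7, 58]
imul       [48, 406]
isub       [-358]
bipush -9  [-358, -9]
bipush -1  [-358, -9, -1]
iadd       [-358, -10]
irem       [-8]
bipush -5  [-8, -5]

[-8, -5]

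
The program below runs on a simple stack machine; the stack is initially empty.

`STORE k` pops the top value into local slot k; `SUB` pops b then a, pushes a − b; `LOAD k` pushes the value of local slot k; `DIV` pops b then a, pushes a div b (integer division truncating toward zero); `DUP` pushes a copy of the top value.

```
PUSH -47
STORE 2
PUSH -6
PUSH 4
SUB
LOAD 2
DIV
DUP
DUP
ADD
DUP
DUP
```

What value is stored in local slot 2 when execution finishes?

PUSH -47 → -47
STORE 2  → (empty)
PUSH -6  → -6
PUSH 4   → -6 4
SUB      → -10
LOAD 2   → -10 -47
DIV      → 0
DUP      → 0 0
DUP      → 0 0 0
ADD      → 0 0
DUP      → 0 0 0
DUP      → 0 0 0 0

-47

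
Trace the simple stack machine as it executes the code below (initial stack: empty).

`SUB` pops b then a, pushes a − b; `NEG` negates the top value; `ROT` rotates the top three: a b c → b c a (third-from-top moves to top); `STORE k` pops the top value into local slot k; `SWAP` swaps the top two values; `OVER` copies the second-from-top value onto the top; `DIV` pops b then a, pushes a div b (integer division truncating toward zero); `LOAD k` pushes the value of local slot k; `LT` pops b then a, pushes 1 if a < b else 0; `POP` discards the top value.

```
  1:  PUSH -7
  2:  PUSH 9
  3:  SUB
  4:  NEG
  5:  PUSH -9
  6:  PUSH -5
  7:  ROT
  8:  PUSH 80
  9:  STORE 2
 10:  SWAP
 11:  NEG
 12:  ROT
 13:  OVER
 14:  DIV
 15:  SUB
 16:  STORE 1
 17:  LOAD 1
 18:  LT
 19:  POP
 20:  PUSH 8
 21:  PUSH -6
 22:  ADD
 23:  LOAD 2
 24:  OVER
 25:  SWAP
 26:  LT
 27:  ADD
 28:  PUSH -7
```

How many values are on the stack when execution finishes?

2

PUSH -7 : -7
PUSH 9  : -7 9
SUB     : -16
NEG     : 16
PUSH -9 : 16 -9
PUSH -5 : 16 -9 -5
ROT     : -9 -5 16
PUSH 80 : -9 -5 16 80
STORE 2 : -9 -5 16
SWAP    : -9 16 -5
NEG     : -9 16 5
ROT     : 16 5 -9
OVER    : 16 5 -9 5
DIV     : 16 5 -1
SUB     : 16 6
STORE 1 : 16
LOAD 1  : 16 6
LT      : 0
POP     : (empty)
PUSH 8  : 8
PUSH -6 : 8 -6
ADD     : 2
LOAD 2  : 2 80
OVER    : 2 80 2
SWAP    : 2 2 80
LT      : 2 1
ADD     : 3
PUSH -7 : 3 -7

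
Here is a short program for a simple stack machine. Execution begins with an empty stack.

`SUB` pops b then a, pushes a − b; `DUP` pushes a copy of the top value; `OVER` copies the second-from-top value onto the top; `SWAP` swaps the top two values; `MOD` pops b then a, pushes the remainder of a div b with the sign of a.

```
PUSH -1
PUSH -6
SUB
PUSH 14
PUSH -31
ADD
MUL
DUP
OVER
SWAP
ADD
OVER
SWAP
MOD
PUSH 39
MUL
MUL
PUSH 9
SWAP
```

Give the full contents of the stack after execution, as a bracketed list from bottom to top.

[9, 281775]

PUSH -1  -> -1
PUSH -6  -> -1 -6
SUB      -> 5
PUSH 14  -> 5 14
PUSH -31 -> 5 14 -31
ADD      -> 5 -17
MUL      -> -85
DUP      -> -85 -85
OVER     -> -85 -85 -85
SWAP     -> -85 -85 -85
ADD      -> -85 -170
OVER     -> -85 -170 -85
SWAP     -> -85 -85 -170
MOD      -> -85 -85
PUSH 39  -> -85 -85 39
MUL      -> -85 -3315
MUL      -> 281775
PUSH 9   -> 281775 9
SWAP     -> 9 281775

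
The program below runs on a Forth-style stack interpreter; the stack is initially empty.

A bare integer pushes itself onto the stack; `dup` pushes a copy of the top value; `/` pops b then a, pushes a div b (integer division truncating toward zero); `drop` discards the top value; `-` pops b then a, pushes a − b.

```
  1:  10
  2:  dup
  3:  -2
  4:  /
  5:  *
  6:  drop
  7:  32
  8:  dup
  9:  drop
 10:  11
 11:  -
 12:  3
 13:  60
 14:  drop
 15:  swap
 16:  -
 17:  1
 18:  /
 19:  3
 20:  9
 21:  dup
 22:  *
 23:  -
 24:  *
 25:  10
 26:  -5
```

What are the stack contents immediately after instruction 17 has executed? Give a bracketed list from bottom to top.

10   → 10
dup  → 10 10
-2   → 10 10 -2
/    → 10 -5
*    → -50
drop → (empty)
32   → 32
dup  → 32 32
drop → 32
11   → 32 11
-    → 21
3    → 21 3
60   → 21 3 60
drop → 21 3
swap → 3 21
-    → -18
1    → -18 1

[-18, 1]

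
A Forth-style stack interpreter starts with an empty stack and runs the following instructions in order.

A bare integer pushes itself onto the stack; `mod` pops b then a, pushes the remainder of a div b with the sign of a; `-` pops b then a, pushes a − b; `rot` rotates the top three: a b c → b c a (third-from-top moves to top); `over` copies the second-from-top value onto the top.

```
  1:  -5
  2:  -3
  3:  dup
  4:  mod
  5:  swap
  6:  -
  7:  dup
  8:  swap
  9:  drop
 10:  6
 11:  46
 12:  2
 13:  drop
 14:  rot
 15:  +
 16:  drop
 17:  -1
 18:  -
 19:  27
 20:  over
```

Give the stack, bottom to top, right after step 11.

-5   : -5
-3   : -5 -3
dup  : -5 -3 -3
mod  : -5 0
swap : 0 -5
-    : 5
dup  : 5 5
swap : 5 5
drop : 5
6    : 5 6
46   : 5 6 46

[5, 6, 46]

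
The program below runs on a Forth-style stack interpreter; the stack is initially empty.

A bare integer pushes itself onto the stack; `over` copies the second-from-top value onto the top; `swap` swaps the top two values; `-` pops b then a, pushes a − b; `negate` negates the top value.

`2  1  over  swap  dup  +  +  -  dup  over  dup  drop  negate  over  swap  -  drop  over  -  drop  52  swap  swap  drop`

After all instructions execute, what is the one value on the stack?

-2

2      -> 2
1      -> 2 1
over   -> 2 1 2
swap   -> 2 2 1
dup    -> 2 2 1 1
+      -> 2 2 2
+      -> 2 4
-      -> -2
dup    -> -2 -2
over   -> -2 -2 -2
dup    -> -2 -2 -2 -2
drop   -> -2 -2 -2
negate -> -2 -2 2
over   -> -2 -2 2 -2
swap   -> -2 -2 -2 2
-      -> -2 -2 -4
drop   -> -2 -2
over   -> -2 -2 -2
-      -> -2 0
drop   -> -2
52     -> -2 52
swap   -> 52 -2
swap   -> -2 52
drop   -> -2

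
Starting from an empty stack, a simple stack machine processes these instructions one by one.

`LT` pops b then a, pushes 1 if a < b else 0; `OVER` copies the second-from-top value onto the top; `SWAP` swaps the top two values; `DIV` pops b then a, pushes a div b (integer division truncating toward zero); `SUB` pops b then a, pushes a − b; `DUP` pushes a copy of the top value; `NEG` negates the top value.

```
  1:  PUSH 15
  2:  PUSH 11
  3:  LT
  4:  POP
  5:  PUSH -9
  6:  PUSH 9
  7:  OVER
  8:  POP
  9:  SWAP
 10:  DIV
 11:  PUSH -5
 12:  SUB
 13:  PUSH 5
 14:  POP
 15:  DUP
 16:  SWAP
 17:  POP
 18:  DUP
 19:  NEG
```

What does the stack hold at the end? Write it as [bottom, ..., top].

PUSH 15 : 15
PUSH 11 : 15 11
LT      : 0
POP     : (empty)
PUSH -9 : -9
PUSH 9  : -9 9
OVER    : -9 9 -9
POP     : -9 9
SWAP    : 9 -9
DIV     : -1
PUSH -5 : -1 -5
SUB     : 4
PUSH 5  : 4 5
POP     : 4
DUP     : 4 4
SWAP    : 4 4
POP     : 4
DUP     : 4 4
NEG     : 4 -4

[4, -4]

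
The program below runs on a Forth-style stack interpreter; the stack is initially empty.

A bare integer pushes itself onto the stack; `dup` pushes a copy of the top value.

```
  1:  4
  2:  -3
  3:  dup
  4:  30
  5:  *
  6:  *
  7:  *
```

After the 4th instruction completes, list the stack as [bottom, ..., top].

[4, -3, -3, 30]

4   → 4
-3  → 4 -3
dup → 4 -3 -3
30  → 4 -3 -3 30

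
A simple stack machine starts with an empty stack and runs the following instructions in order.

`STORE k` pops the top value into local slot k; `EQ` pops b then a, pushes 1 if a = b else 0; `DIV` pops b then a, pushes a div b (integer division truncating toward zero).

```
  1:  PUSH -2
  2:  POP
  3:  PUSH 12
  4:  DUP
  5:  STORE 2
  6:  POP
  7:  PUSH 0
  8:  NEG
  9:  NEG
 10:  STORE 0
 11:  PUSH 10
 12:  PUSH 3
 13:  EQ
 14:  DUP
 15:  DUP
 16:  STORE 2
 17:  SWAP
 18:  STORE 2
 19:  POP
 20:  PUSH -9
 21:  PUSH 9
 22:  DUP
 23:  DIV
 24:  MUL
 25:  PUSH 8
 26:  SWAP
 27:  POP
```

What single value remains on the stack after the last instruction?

PUSH -2 → -2
POP     → (empty)
PUSH 12 → 12
DUP     → 12 12
STORE 2 → 12
POP     → (empty)
PUSH 0  → 0
NEG     → 0
NEG     → 0
STORE 0 → (empty)
PUSH 10 → 10
PUSH 3  → 10 3
EQ      → 0
DUP     → 0 0
DUP     → 0 0 0
STORE 2 → 0 0
SWAP    → 0 0
STORE 2 → 0
POP     → (empty)
PUSH -9 → -9
PUSH 9  → -9 9
DUP     → -9 9 9
DIV     → -9 1
MUL     → -9
PUSH 8  → -9 8
SWAP    → 8 -9
POP     → 8

8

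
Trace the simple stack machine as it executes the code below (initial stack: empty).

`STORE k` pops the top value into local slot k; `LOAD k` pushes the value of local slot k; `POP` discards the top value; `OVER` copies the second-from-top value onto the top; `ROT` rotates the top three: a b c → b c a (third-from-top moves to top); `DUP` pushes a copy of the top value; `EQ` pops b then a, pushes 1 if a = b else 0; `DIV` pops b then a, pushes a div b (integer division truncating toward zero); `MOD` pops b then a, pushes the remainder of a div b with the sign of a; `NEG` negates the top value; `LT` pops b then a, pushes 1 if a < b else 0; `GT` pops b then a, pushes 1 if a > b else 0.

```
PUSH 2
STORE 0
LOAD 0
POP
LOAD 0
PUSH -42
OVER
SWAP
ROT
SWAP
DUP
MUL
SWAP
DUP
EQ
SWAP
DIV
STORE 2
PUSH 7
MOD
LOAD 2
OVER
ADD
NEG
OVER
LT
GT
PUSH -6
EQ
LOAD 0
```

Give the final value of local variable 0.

2

PUSH 2   → 2
STORE 0  → (empty)
LOAD 0   → 2
POP      → (empty)
LOAD 0   → 2
PUSH -42 → 2 -42
OVER     → 2 -42 2
SWAP     → 2 2 -42
ROT      → 2 -42 2
SWAP     → 2 2 -42
DUP      → 2 2 -42 -42
MUL      → 2 2 1764
SWAP     → 2 1764 2
DUP      → 2 1764 2 2
EQ       → 2 1764 1
SWAP     → 2 1 1764
DIV      → 2 0
STORE 2  → 2
PUSH 7   → 2 7
MOD      → 2
LOAD 2   → 2 0
OVER     → 2 0 2
ADD      → 2 2
NEG      → 2 -2
OVER     → 2 -2 2
LT       → 2 1
GT       → 1
PUSH -6  → 1 -6
EQ       → 0
LOAD 0   → 0 2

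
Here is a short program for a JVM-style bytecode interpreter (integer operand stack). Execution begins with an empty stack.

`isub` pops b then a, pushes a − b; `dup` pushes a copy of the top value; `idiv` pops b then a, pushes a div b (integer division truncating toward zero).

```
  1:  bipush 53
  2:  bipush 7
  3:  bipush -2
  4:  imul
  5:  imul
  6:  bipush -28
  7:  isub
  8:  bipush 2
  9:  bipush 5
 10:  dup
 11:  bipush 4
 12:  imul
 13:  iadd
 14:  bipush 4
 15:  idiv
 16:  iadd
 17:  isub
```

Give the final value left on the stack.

bipush 53   53
bipush 7    53 7
bipush -2   53 7 -2
imul        53 -14
imul        -742
bipush -28  -742 -28
isub        -714
bipush 2    -714 2
bipush 5    -714 2 5
dup         -714 2 5 5
bipush 4    -714 2 5 5 4
imul        -714 2 5 20
iadd        -714 2 25
bipush 4    -714 2 25 4
idiv        -714 2 6
iadd        -714 8
isub        -722

-722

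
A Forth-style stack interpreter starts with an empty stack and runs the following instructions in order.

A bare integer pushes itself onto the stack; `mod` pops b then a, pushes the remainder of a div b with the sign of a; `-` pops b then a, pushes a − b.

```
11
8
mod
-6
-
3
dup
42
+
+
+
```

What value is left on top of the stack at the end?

11   [11]
8    [11, 8]
mod  [3]
-6   [3, -6]
-    [9]
3    [9, 3]
dup  [9, 3, 3]
42   [9, 3, 3, 42]
+    [9, 3, 45]
+    [9, 48]
+    [57]

57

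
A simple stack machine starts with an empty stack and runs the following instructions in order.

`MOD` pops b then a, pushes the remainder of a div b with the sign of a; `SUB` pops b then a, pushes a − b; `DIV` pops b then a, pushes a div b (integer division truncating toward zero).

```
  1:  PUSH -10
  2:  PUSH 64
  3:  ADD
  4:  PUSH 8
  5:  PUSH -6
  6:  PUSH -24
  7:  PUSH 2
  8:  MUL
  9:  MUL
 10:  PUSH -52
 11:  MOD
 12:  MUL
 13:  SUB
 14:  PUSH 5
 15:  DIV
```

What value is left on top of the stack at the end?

-34

PUSH -10 -> [-10]
PUSH 64  -> [-10, 64]
ADD      -> [54]
PUSH 8   -> [54, 8]
PUSH -6  -> [54, 8, -6]
PUSH -24 -> [54, 8, -6, -24]
PUSH 2   -> [54, 8, -6, -24, 2]
MUL      -> [54, 8, -6, -48]
MUL      -> [54, 8, 288]
PUSH -52 -> [54, 8, 288, -52]
MOD      -> [54, 8, 28]
MUL      -> [54, 224]
SUB      -> [-170]
PUSH 5   -> [-170, 5]
DIV      -> [-34]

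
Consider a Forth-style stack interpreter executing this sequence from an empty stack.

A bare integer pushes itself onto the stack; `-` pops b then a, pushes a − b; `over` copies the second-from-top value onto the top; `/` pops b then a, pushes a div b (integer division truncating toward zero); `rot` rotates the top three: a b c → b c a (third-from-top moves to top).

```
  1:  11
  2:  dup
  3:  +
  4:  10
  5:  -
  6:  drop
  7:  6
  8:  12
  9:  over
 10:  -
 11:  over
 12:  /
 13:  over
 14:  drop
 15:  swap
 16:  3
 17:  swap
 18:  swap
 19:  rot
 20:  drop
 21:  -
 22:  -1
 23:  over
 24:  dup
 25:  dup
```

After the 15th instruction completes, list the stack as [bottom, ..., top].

[1, 6]

11   -> [11]
dup  -> [11, 11]
+    -> [22]
10   -> [22, 10]
-    -> [12]
drop -> []
6    -> [6]
12   -> [6, 12]
over -> [6, 12, 6]
-    -> [6, 6]
over -> [6, 6, 6]
/    -> [6, 1]
over -> [6, 1, 6]
drop -> [6, 1]
swap -> [1, 6]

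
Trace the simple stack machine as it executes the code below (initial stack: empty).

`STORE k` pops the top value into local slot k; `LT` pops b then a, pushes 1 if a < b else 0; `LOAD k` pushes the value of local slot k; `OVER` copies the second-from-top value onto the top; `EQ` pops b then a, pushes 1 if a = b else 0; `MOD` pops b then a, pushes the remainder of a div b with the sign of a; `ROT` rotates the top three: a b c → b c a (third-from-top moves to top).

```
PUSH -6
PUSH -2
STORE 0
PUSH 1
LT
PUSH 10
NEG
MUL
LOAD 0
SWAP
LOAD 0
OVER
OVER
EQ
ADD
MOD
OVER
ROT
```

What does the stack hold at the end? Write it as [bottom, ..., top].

[0, -2, -2]

PUSH -6 -> [-6]
PUSH -2 -> [-6, -2]
STORE 0 -> [-6]
PUSH 1  -> [-6, 1]
LT      -> [1]
PUSH 10 -> [1, 10]
NEG     -> [1, -10]
MUL     -> [-10]
LOAD 0  -> [-10, -2]
SWAP    -> [-2, -10]
LOAD 0  -> [-2, -10, -2]
OVER    -> [-2, -10, -2, -10]
OVER    -> [-2, -10, -2, -10, -2]
EQ      -> [-2, -10, -2, 0]
ADD     -> [-2, -10, -2]
MOD     -> [-2, 0]
OVER    -> [-2, 0, -2]
ROT     -> [0, -2, -2]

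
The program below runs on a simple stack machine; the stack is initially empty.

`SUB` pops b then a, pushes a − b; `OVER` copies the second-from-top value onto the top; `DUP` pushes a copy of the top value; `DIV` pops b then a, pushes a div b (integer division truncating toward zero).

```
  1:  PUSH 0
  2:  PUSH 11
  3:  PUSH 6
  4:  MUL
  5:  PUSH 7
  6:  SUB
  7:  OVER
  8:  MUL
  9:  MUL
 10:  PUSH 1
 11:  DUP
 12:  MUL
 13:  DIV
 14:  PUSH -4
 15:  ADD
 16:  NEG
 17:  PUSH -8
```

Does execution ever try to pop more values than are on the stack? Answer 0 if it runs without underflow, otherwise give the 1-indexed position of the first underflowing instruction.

0

PUSH 0  : [0]
PUSH 11 : [0, 11]
PUSH 6  : [0, 11, 6]
MUL     : [0, 66]
PUSH 7  : [0, 66, 7]
SUB     : [0, 59]
OVER    : [0, 59, 0]
MUL     : [0, 0]
MUL     : [0]
PUSH 1  : [0, 1]
DUP     : [0, 1, 1]
MUL     : [0, 1]
DIV     : [0]
PUSH -4 : [0, -4]
ADD     : [-4]
NEG     : [4]
PUSH -8 : [4, -8]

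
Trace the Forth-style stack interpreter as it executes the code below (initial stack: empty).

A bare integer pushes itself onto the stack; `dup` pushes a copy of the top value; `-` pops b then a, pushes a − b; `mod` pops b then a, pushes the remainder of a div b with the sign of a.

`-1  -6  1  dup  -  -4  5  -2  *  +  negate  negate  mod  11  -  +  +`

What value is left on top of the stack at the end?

-18

-1      [-1]
-6      [-1, -6]
1       [-1, -6, 1]
dup     [-1, -6, 1, 1]
-       [-1, -6, 0]
-4      [-1, -6, 0, -4]
5       [-1, -6, 0, -4, 5]
-2      [-1, -6, 0, -4, 5, -2]
*       [-1, -6, 0, -4, -10]
+       [-1, -6, 0, -14]
negate  [-1, -6, 0, 14]
negate  [-1, -6, 0, -14]
mod     [-1, -6, 0]
11      [-1, -6, 0, 11]
-       [-1, -6, -11]
+       [-1, -17]
+       [-18]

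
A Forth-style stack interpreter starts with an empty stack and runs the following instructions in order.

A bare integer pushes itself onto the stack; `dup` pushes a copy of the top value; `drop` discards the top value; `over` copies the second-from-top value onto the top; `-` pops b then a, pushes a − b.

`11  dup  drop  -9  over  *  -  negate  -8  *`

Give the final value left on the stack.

880

11     : [11]
dup    : [11, 11]
drop   : [11]
-9     : [11, -9]
over   : [11, -9, 11]
*      : [11, -99]
-      : [110]
negate : [-110]
-8     : [-110, -8]
*      : [880]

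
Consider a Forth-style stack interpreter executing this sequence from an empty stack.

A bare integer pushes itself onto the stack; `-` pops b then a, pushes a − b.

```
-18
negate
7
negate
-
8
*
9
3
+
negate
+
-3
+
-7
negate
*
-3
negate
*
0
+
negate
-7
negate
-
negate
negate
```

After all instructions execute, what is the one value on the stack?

-18    → -18
negate → 18
7      → 18 7
negate → 18 -7
-      → 25
8      → 25 8
*      → 200
9      → 200 9
3      → 200 9 3
+      → 200 12
negate → 200 -12
+      → 188
-3     → 188 -3
+      → 185
-7     → 185 -7
negate → 185 7
*      → 1295
-3     → 1295 -3
negate → 1295 3
*      → 3885
0      → 3885 0
+      → 3885
negate → -3885
-7     → -3885 -7
negate → -3885 7
-      → -3892
negate → 3892
negate → -3892

-3892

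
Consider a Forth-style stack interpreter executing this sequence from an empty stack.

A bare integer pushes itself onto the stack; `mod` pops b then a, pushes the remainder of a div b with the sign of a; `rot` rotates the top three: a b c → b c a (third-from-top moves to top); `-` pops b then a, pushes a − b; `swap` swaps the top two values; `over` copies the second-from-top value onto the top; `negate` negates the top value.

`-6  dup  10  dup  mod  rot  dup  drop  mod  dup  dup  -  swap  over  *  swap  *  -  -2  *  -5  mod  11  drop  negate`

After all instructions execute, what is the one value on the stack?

-6     -> [-6]
dup    -> [-6, -6]
10     -> [-6, -6, 10]
dup    -> [-6, -6, 10, 10]
mod    -> [-6, -6, 0]
rot    -> [-6, 0, -6]
dup    -> [-6, 0, -6, -6]
drop   -> [-6, 0, -6]
mod    -> [-6, 0]
dup    -> [-6, 0, 0]
dup    -> [-6, 0, 0, 0]
-      -> [-6, 0, 0]
swap   -> [-6, 0, 0]
over   -> [-6, 0, 0, 0]
*      -> [-6, 0, 0]
swap   -> [-6, 0, 0]
*      -> [-6, 0]
-      -> [-6]
-2     -> [-6, -2]
*      -> [12]
-5     -> [12, -5]
mod    -> [2]
11     -> [2, 11]
drop   -> [2]
negate -> [-2]

-2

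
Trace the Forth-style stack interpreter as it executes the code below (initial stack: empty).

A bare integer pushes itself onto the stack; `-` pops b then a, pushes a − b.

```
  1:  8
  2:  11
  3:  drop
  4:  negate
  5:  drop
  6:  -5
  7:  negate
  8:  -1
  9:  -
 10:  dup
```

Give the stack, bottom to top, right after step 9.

[6]

8      : [8]
11     : [8, 11]
drop   : [8]
negate : [-8]
drop   : []
-5     : [-5]
negate : [5]
-1     : [5, -1]
-      : [6]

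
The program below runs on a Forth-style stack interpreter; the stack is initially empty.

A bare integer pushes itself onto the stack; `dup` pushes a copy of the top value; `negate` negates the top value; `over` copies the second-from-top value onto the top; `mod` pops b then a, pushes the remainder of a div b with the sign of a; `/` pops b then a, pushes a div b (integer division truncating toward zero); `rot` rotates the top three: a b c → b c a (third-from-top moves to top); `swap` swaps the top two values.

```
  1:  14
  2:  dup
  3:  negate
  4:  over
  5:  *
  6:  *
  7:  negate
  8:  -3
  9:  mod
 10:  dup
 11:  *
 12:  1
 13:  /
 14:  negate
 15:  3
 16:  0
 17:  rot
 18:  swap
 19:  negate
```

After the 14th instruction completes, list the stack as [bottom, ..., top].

[-4]

14      14
dup     14 14
negate  14 -14
over    14 -14 14
*       14 -196
*       -2744
negate  2744
-3      2744 -3
mod     2
dup     2 2
*       4
1       4 1
/       4
negate  -4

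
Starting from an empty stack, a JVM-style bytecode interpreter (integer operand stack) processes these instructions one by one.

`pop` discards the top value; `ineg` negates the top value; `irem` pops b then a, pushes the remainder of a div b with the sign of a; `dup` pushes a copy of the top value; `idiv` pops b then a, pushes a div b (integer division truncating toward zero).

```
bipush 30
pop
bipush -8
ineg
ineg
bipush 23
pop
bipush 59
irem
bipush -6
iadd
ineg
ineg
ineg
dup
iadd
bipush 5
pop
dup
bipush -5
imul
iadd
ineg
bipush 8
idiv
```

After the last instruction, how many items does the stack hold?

1

bipush 30 -> [30]
pop       -> []
bipush -8 -> [-8]
ineg      -> [8]
ineg      -> [-8]
bipush 23 -> [-8, 23]
pop       -> [-8]
bipush 59 -> [-8, 59]
irem      -> [-8]
bipush -6 -> [-8, -6]
iadd      -> [-14]
ineg      -> [14]
ineg      -> [-14]
ineg      -> [14]
dup       -> [14, 14]
iadd      -> [28]
bipush 5  -> [28, 5]
pop       -> [28]
dup       -> [28, 28]
bipush -5 -> [28, 28, -5]
imul      -> [28, -140]
iadd      -> [-112]
ineg      -> [112]
bipush 8  -> [112, 8]
idiv      -> [14]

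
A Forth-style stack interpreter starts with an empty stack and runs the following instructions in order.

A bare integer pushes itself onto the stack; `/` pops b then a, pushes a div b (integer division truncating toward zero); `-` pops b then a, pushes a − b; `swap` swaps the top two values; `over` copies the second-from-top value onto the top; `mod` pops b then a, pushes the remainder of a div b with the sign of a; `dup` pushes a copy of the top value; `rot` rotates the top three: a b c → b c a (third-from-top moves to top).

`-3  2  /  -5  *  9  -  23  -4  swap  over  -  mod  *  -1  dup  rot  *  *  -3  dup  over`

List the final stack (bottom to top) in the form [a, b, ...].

[16, -3, -3, -3]

-3   -> [-3]
2    -> [-3, 2]
/    -> [-1]
-5   -> [-1, -5]
*    -> [5]
9    -> [5, 9]
-    -> [-4]
23   -> [-4, 23]
-4   -> [-4, 23, -4]
swap -> [-4, -4, 23]
over -> [-4, -4, 23, -4]
-    -> [-4, -4, 27]
mod  -> [-4, -4]
*    -> [16]
-1   -> [16, -1]
dup  -> [16, -1, -1]
rot  -> [-1, -1, 16]
*    -> [-1, -16]
*    -> [16]
-3   -> [16, -3]
dup  -> [16, -3, -3]
over -> [16, -3, -3, -3]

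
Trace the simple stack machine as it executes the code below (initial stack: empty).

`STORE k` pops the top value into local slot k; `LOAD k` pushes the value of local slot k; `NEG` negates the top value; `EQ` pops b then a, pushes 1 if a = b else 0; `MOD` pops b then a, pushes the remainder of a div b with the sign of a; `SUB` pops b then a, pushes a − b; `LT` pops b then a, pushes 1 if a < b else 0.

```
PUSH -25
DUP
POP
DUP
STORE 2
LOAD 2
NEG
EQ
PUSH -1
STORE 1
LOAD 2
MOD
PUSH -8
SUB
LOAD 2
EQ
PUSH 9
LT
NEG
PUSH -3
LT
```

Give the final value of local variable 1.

PUSH -25 → -25
DUP      → -25 -25
POP      → -25
DUP      → -25 -25
STORE 2  → -25
LOAD 2   → -25 -25
NEG      → -25 25
EQ       → 0
PUSH -1  → 0 -1
STORE 1  → 0
LOAD 2   → 0 -25
MOD      → 0
PUSH -8  → 0 -8
SUB      → 8
LOAD 2   → 8 -25
EQ       → 0
PUSH 9   → 0 9
LT       → 1
NEG      → -1
PUSH -3  → -1 -3
LT       → 0

-1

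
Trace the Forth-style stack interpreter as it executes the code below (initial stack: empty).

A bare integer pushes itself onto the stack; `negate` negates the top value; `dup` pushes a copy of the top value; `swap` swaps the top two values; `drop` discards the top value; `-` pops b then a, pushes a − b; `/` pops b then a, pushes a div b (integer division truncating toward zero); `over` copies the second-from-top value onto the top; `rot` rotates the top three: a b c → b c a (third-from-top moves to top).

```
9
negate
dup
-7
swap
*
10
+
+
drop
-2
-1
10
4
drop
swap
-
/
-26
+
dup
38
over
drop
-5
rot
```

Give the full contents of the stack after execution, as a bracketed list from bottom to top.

[-26, 38, -5, -26]

9      : 9
negate : -9
dup    : -9 -9
-7     : -9 -9 -7
swap   : -9 -7 -9
*      : -9 63
10     : -9 63 10
+      : -9 73
+      : 64
drop   : (empty)
-2     : -2
-1     : -2 -1
10     : -2 -1 10
4      : -2 -1 10 4
drop   : -2 -1 10
swap   : -2 10 -1
-      : -2 11
/      : 0
-26    : 0 -26
+      : -26
dup    : -26 -26
38     : -26 -26 38
over   : -26 -26 38 -26
drop   : -26 -26 38
-5     : -26 -26 38 -5
rot    : -26 38 -5 -26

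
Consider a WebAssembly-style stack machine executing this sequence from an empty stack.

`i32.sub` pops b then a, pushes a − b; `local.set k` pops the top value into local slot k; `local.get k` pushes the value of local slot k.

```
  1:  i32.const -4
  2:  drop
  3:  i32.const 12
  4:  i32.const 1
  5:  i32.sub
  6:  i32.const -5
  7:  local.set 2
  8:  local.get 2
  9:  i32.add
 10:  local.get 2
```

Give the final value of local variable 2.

-5

i32.const -4 → -4
drop         → (empty)
i32.const 12 → 12
i32.const 1  → 12 1
i32.sub      → 11
i32.const -5 → 11 -5
local.set 2  → 11
local.get 2  → 11 -5
i32.add      → 6
local.get 2  → 6 -5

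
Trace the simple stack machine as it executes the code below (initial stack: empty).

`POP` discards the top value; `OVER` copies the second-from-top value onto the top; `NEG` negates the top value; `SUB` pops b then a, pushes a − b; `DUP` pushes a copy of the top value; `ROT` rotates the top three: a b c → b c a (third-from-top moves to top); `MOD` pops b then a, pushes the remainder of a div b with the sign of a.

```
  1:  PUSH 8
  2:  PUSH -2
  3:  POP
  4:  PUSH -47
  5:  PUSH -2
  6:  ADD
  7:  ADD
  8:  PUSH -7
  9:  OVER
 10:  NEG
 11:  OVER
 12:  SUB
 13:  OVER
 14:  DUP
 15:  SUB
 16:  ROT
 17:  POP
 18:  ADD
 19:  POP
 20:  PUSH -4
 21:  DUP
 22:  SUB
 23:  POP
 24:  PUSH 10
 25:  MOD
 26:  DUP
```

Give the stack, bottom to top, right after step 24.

[-41, 10]

PUSH 8   -> 8
PUSH -2  -> 8 -2
POP      -> 8
PUSH -47 -> 8 -47
PUSH -2  -> 8 -47 -2
ADD      -> 8 -49
ADD      -> -41
PUSH -7  -> -41 -7
OVER     -> -41 -7 -41
NEG      -> -41 -7 41
OVER     -> -41 -7 41 -7
SUB      -> -41 -7 48
OVER     -> -41 -7 48 -7
DUP      -> -41 -7 48 -7 -7
SUB      -> -41 -7 48 0
ROT      -> -41 48 0 -7
POP      -> -41 48 0
ADD      -> -41 48
POP      -> -41
PUSH -4  -> -41 -4
DUP      -> -41 -4 -4
SUB      -> -41 0
POP      -> -41
PUSH 10  -> -41 10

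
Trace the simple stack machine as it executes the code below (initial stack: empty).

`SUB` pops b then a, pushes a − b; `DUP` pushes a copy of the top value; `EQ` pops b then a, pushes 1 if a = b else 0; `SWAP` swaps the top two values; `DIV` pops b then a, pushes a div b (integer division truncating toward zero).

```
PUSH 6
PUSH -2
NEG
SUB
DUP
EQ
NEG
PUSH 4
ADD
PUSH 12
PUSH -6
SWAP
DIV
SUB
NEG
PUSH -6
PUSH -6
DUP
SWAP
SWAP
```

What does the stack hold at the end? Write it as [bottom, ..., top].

[-3, -6, -6, -6]

PUSH 6  → 6
PUSH -2 → 6 -2
NEG     → 6 2
SUB     → 4
DUP     → 4 4
EQ      → 1
NEG     → -1
PUSH 4  → -1 4
ADD     → 3
PUSH 12 → 3 12
PUSH -6 → 3 12 -6
SWAP    → 3 -6 12
DIV     → 3 0
SUB     → 3
NEG     → -3
PUSH -6 → -3 -6
PUSH -6 → -3 -6 -6
DUP     → -3 -6 -6 -6
SWAP    → -3 -6 -6 -6
SWAP    → -3 -6 -6 -6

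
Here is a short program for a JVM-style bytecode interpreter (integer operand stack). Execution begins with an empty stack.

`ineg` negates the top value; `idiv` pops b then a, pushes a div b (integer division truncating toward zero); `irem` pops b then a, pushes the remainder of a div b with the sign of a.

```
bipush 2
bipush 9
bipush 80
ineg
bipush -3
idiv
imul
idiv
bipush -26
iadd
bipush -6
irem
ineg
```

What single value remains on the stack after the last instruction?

2

bipush 2    [2]
bipush 9    [2, 9]
bipush 80   [2, 9, 80]
ineg        [2, 9, -80]
bipush -3   [2, 9, -80, -3]
idiv        [2, 9, 26]
imul        [2, 234]
idiv        [0]
bipush -26  [0, -26]
iadd        [-26]
bipush -6   [-26, -6]
irem        [-2]
ineg        [2]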